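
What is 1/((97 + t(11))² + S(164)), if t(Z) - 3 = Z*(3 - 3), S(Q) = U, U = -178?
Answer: 1/9822 ≈ 0.00010181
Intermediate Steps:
S(Q) = -178
t(Z) = 3 (t(Z) = 3 + Z*(3 - 3) = 3 + Z*0 = 3 + 0 = 3)
1/((97 + t(11))² + S(164)) = 1/((97 + 3)² - 178) = 1/(100² - 178) = 1/(10000 - 178) = 1/9822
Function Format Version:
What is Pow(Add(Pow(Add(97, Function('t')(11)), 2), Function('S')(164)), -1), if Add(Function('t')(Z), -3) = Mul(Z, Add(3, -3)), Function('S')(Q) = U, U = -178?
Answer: Rational(1, 9822) ≈ 0.00010181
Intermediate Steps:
Function('S')(Q) = -178
Function('t')(Z) = 3 (Function('t')(Z) = Add(3, Mul(Z, Add(3, -3))) = Add(3, Mul(Z, 0)) = Add(3, 0) = 3)
Pow(Add(Pow(Add(97, Function('t')(11)), 2), Function('S')(164)), -1) = Pow(Add(Pow(Add(97, 3), 2), -178), -1) = Pow(Add(Pow(100, 2), -178), -1) = Pow(Add(10000, -178), -1) = Pow(9822, -1) = Rational(1, 9822)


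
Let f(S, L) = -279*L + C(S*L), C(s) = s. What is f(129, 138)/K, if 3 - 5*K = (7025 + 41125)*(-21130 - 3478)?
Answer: -34500/394958401 ≈ -8.7351e-5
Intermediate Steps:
K = 1184875203/5 (K = ⅗ - (7025 + 41125)*(-21130 - 3478)/5 = ⅗ - 9630*(-24608) = ⅗ - ⅕*(-1184875200) = ⅗ + 236975040 = 1184875203/5 ≈ 2.3698e+8)
f(S, L) = -279*L + L*S (f(S, L) = -279*L + S*L = -279*L + L*S)
f(129, 138)/K = (138*(-279 + 129))/(1184875203/5) = (138*(-150))*(5/1184875203) = -20700*5/1184875203 = -34500/394958401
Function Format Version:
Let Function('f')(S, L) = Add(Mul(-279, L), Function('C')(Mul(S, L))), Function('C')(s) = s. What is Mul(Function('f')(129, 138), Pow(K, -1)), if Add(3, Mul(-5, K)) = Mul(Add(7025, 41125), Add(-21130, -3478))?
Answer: Rational(-34500, 394958401) ≈ -8.7351e-5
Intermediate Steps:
K = Rational(1184875203, 5) (K = Add(Rational(3, 5), Mul(Rational(-1, 5), Mul(Add(7025, 41125), Add(-21130, -3478)))) = Add(Rational(3, 5), Mul(Rational(-1, 5), Mul(48150, -24608))) = Add(Rational(3, 5), Mul(Rational(-1, 5), -1184875200)) = Add(Rational(3, 5), 236975040) = Rational(1184875203, 5) ≈ 2.3698e+8)
Function('f')(S, L) = Add(Mul(-279, L), Mul(L, S)) (Function('f')(S, L) = Add(Mul(-279, L), Mul(S, L)) = Add(Mul(-279, L), Mul(L, S)))
Mul(Function('f')(129, 138), Pow(K, -1)) = Mul(Mul(138, Add(-279, 129)), Pow(Rational(1184875203, 5), -1)) = Mul(Mul(138, -150), Rational(5, 1184875203)) = Mul(-20700, Rational(5, 1184875203)) = Rational(-34500, 394958401)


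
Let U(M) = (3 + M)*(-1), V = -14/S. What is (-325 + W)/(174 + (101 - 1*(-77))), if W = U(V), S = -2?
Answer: -335/352 ≈ -0.95170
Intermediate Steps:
V = 7 (V = -14/(-2) = -14*(-1/2) = 7)
U(M) = -3 - M
W = -10 (W = -3 - 1*7 = -3 - 7 = -10)
(-325 + W)/(174 + (101 - 1*(-77))) = (-325 - 10)/(174 + (101 - 1*(-77))) = -335/(174 + (101 + 77)) = -335/(174 + 178) = -335/352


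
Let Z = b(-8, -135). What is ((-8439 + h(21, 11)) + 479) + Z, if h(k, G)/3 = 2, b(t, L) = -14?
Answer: -7968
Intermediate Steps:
h(k, G) = 6 (h(k, G) = 3*2 = 6)
Z = -14
((-8439 + h(21, 11)) + 479) + Z = ((-8439 + 6) + 479) - 14 = (-8433 + 479) - 14 = -7954 - 14 = -7968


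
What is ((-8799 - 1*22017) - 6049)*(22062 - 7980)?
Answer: -519132930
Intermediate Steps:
((-8799 - 1*22017) - 6049)*(22062 - 7980) = ((-8799 - 22017) - 6049)*14082 = (-30816 - 6049)*14082 = -36865*14082 = -519132930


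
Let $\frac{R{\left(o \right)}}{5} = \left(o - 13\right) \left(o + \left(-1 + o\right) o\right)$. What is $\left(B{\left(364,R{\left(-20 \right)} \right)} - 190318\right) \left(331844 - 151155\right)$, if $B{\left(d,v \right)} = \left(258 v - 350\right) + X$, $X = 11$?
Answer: $-3111221914673$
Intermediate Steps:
$R{\left(o \right)} = 5 \left(-13 + o\right) \left(o + o \left(-1 + o\right)\right)$ ($R{\left(o \right)} = 5 \left(o - 13\right) \left(o + \left(-1 + o\right) o\right) = 5 \left(-13 + o\right) \left(o + o \left(-1 + o\right)\right)$)
$B{\left(d,v \right)} = -339 + 258 v$ ($B{\left(d,v \right)} = \left(258 v - 350\right) + 11 = \left(-350 + 258 v\right) + 11 = -339 + 258 v$)
$\left(B{\left(364,R{\left(-20 \right)} \right)} - 190318\right) \left(331844 - 151155\right) = \left(\left(-339 + 258 \cdot 5 \left(-20\right)^{2} \left(-13 - 20\right)\right) - 190318\right) \left(331844 - 151155\right) = \left(\left(-339 + 258 \cdot 5 \cdot 400 \left(-33\right)\right) - 190318\right) 180689 = \left(\left(-339 + 258 \left(-66000\right)\right) - 190318\right) 180689 = \left(\left(-339 - 17028000\right) - 190318\right) 180689 = \left(-17028339 - 190318\right) 180689 = \left(-17218657\right) 180689 = -3111221914673$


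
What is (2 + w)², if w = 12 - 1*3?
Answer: 121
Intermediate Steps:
w = 9 (w = 12 - 3 = 9)
(2 + w)² = (2 + 9)² = 11² = 121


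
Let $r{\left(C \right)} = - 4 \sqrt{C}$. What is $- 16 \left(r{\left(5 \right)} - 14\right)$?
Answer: $224 + 64 \sqrt{5} \approx 367.11$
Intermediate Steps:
$- 16 \left(r{\left(5 \right)} - 14\right) = - 16 \left(- 4 \sqrt{5} - 14\right) = - 16 \left(-14 - 4 \sqrt{5}\right) = 224 + 64 \sqrt{5}$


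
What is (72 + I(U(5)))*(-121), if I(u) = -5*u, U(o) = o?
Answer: -5687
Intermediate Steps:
(72 + I(U(5)))*(-121) = (72 - 5*5)*(-121) = (72 - 25)*(-121) = 47*(-121) = -5687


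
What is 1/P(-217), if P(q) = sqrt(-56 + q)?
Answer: -I*sqrt(273)/273 ≈ -0.060523*I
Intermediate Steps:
1/P(-217) = 1/(sqrt(-56 - 217)) = 1/(sqrt(-273)) = 1/(I*sqrt(273)) = -I*sqrt(273)/273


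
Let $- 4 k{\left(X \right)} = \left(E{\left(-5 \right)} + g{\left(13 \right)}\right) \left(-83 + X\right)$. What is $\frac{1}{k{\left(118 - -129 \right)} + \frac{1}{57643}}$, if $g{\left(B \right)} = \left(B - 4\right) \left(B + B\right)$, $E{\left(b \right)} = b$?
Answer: $- \frac{57643}{541210126} \approx -0.00010651$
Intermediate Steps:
$g{\left(B \right)} = 2 B \left(-4 + B\right)$ ($g{\left(B \right)} = \left(-4 + B\right) 2 B = 2 B \left(-4 + B\right)$)
$k{\left(X \right)} = \frac{19007}{4} - \frac{229 X}{4}$ ($k{\left(X \right)} = - \frac{\left(-5 + 2 \cdot 13 \left(-4 + 13\right)\right) \left(-83 + X\right)}{4} = - \frac{\left(-5 + 2 \cdot 13 \cdot 9\right) \left(-83 + X\right)}{4} = - \frac{\left(-5 + 234\right) \left(-83 + X\right)}{4} = - \frac{229 \left(-83 + X\right)}{4} = - \frac{-19007 + 229 X}{4} = \frac{19007}{4} - \frac{229 X}{4}$)
$\frac{1}{k{\left(118 - -129 \right)} + \frac{1}{57643}} = \frac{1}{\left(\frac{19007}{4} - \frac{229 \left(118 - -129\right)}{4}\right) + \frac{1}{57643}} = \frac{1}{\left(\frac{19007}{4} - \frac{229 \left(118 + 129\right)}{4}\right) + \frac{1}{57643}} = \frac{1}{\left(\frac{19007}{4} - \frac{56563}{4}\right) + \frac{1}{57643}} = \frac{1}{-9389 + \frac{1}{57643}} = \frac{1}{- \frac{541210126}{57643}} = - \frac{57643}{541210126}$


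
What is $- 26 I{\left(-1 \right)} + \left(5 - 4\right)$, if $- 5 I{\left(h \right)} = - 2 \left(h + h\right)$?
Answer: $\frac{109}{5} \approx 21.8$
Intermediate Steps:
$I{\left(h \right)} = \frac{4 h}{5}$ ($I{\left(h \right)} = - \frac{\left(-2\right) \left(h + h\right)}{5} = - \frac{\left(-2\right) 2 h}{5} = - \frac{\left(-4\right) h}{5} = \frac{4 h}{5}$)
$- 26 I{\left(-1 \right)} + \left(5 - 4\right) = - 26 \cdot \frac{4}{5} \left(-1\right) + \left(5 - 4\right) = \left(-26\right) \left(- \frac{4}{5}\right) + \left(5 - 4\right) = \frac{104}{5} + 1 = \frac{109}{5}$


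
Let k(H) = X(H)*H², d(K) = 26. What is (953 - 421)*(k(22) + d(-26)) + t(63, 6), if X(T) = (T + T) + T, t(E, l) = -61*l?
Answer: 17007674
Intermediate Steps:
X(T) = 3*T (X(T) = 2*T + T = 3*T)
k(H) = 3*H³ (k(H) = (3*H)*H² = 3*H³)
(953 - 421)*(k(22) + d(-26)) + t(63, 6) = (953 - 421)*(3*22³ + 26) - 61*6 = 532*(3*10648 + 26) - 366 = 532*(31944 + 26) - 366 = 532*31970 - 366 = 17008040 - 366 = 17007674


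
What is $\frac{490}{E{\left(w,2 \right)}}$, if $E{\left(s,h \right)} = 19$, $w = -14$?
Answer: $\frac{490}{19} \approx 25.789$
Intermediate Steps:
$\frac{490}{E{\left(w,2 \right)}} = \frac{490}{19}$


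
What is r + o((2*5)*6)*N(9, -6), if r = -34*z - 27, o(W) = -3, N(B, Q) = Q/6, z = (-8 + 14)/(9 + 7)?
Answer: -147/4 ≈ -36.750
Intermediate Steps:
z = 3/8 (z = 6/16 = 6*(1/16) = 3/8 ≈ 0.37500)
N(B, Q) = Q/6 (N(B, Q) = Q*(1/6) = Q/6)
r = -159/4 (r = -34*3/8 - 27 = -51/4 - 27 = -159/4 ≈ -39.750)
r + o((2*5)*6)*N(9, -6) = -159/4 - (-6)/2 = -159/4 - 3*(-1) = -159/4 + 3 = -147/4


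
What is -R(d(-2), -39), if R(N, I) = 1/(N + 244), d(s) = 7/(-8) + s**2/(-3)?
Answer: -24/5803 ≈ -0.0041358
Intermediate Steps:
d(s) = -7/8 - s**2/3 (d(s) = 7*(-1/8) + s**2*(-1/3) = -7/8 - s**2/3)
R(N, I) = 1/(244 + N)
-R(d(-2), -39) = -1/(244 + (-7/8 - 1/3*(-2)**2)) = -1/(244 + (-7/8 - 1/3*4)) = -1/(244 + (-7/8 - 4/3)) = -1/(244 - 53/24) = -1/5803/24 = -1*24/5803 = -24/5803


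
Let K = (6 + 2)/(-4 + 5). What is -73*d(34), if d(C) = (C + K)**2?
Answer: -128772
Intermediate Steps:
K = 8 (K = 8/1 = 8*1 = 8)
d(C) = (8 + C)**2 (d(C) = (C + 8)**2 = (8 + C)**2)
-73*d(34) = -73*(8 + 34)**2 = -73*42**2 = -73*1764 = -128772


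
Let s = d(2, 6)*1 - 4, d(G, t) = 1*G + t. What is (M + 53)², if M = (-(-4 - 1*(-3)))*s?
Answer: 3249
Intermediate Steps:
d(G, t) = G + t
s = 4 (s = (2 + 6)*1 - 4 = 8*1 - 4 = 8 - 4 = 4)
M = 4 (M = -(-4 - 1*(-3))*4 = -(-4 + 3)*4 = -1*(-1)*4 = 1*4 = 4)
(M + 53)² = (4 + 53)² = 57² = 3249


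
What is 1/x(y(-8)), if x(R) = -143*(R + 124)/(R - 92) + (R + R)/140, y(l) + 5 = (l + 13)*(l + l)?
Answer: 826/25023 ≈ 0.033010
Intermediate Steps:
y(l) = -5 + 2*l*(13 + l) (y(l) = -5 + (l + 13)*(l + l) = -5 + (13 + l)*(2*l) = -5 + 2*l*(13 + l))
x(R) = R/70 - 143*(124 + R)/(-92 + R) (x(R) = -143*(124 + R)/(-92 + R) + (2*R)*(1/140) = -143*(124 + R)/(-92 + R) + R/70 = R/70 - 143*(124 + R)/(-92 + R))
1/x(y(-8)) = 1/((-1241240 + (-5 + 2*(-8)² + 26*(-8))² - 10102*(-5 + 2*(-8)² + 26*(-8)))/(70*(-92 + (-5 + 2*(-8)² + 26*(-8))))) = 1/((-1241240 + (-5 + 2*64 - 208)² - 10102*(-5 + 2*64 - 208))/(70*(-92 + (-5 + 2*64 - 208)))) = 1/((-1241240 + (-5 + 128 - 208)² - 10102*(-5 + 128 - 208))/(70*(-92 + (-5 + 128 - 208)))) = 1/((-1241240 + (-85)² - 10102*(-85))/(70*(-92 - 85))) = 1/((1/70)*(-1241240 + 7225 + 858670)/(-177)) = 1/((1/70)*(-1/177)*(-375345)) = 1/(25023/826) = 826/25023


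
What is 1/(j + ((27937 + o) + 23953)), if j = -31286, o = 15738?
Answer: 1/36342 ≈ 2.7516e-5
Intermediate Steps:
1/(j + ((27937 + o) + 23953)) = 1/(-31286 + ((27937 + 15738) + 23953)) = 1/(-31286 + (43675 + 23953)) = 1/(-31286 + 67628) = 1/36342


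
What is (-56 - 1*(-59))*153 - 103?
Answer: 356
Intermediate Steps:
(-56 - 1*(-59))*153 - 103 = (-56 + 59)*153 - 103 = 3*153 - 103 = 459 - 103 = 356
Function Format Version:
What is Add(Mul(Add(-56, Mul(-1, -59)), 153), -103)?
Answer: 356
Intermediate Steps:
Add(Mul(Add(-56, Mul(-1, -59)), 153), -103) = Add(Mul(Add(-56, 59), 153), -103) = Add(Mul(3, 153), -103) = Add(459, -103) = 356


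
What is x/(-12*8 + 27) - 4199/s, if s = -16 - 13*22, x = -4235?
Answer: 1568701/20838 ≈ 75.281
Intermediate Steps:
s = -302 (s = -16 - 286 = -302)
x/(-12*8 + 27) - 4199/s = -4235/(-12*8 + 27) - 4199/(-302) = -4235/(-96 + 27) - 4199*(-1/302) = -4235/(-69) + 4199/302 = -4235*(-1/69) + 4199/302 = 4235/69 + 4199/302 = 1568701/20838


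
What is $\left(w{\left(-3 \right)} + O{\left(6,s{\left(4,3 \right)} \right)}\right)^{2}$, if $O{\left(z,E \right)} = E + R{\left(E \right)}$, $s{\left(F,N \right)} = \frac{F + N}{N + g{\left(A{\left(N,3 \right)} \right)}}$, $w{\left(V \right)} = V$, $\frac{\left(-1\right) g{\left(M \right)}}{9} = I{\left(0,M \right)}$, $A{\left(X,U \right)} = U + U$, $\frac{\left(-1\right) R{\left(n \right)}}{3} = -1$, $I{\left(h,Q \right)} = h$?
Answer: $\frac{49}{9} \approx 5.4444$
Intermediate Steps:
$R{\left(n \right)} = 3$ ($R{\left(n \right)} = \left(-3\right) \left(-1\right) = 3$)
$A{\left(X,U \right)} = 2 U$
$g{\left(M \right)} = 0$ ($g{\left(M \right)} = \left(-9\right) 0 = 0$)
$s{\left(F,N \right)} = \frac{F + N}{N}$ ($s{\left(F,N \right)} = \frac{F + N}{N + 0} = \frac{F + N}{N}$)
$O{\left(z,E \right)} = 3 + E$ ($O{\left(z,E \right)} = E + 3 = 3 + E$)
$\left(w{\left(-3 \right)} + O{\left(6,s{\left(4,3 \right)} \right)}\right)^{2} = \left(-3 + \left(3 + \frac{4 + 3}{3}\right)\right)^{2} = \left(-3 + \left(3 + \frac{1}{3} \cdot 7\right)\right)^{2} = \left(-3 + \left(3 + \frac{7}{3}\right)\right)^{2} = \left(-3 + \frac{16}{3}\right)^{2} = \left(\frac{7}{3}\right)^{2} = \frac{49}{9}$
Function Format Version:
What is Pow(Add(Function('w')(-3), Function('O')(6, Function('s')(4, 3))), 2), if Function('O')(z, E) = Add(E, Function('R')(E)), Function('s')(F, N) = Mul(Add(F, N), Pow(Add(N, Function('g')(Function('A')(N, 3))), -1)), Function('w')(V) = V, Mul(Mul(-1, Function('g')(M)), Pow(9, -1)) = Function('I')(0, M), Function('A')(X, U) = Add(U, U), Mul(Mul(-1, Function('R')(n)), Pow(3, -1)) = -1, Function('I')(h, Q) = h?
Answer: Rational(49, 9) ≈ 5.4444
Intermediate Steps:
Function('R')(n) = 3 (Function('R')(n) = Mul(-3, -1) = 3)
Function('A')(X, U) = Mul(2, U)
Function('g')(M) = 0 (Function('g')(M) = Mul(-9, 0) = 0)
Function('s')(F, N) = Mul(Pow(N, -1), Add(F, N)) (Function('s')(F, N) = Mul(Add(F, N), Pow(Add(N, 0), -1)) = Mul(Add(F, N), Pow(N, -1)) = Mul(Pow(N, -1), Add(F, N)))
Function('O')(z, E) = Add(3, E) (Function('O')(z, E) = Add(E, 3) = Add(3, E))
Pow(Add(Function('w')(-3), Function('O')(6, Function('s')(4, 3))), 2) = Pow(Add(-3, Add(3, Mul(Pow(3, -1), Add(4, 3)))), 2) = Pow(Add(-3, Add(3, Mul(Rational(1, 3), 7))), 2) = Pow(Add(-3, Add(3, Rational(7, 3))), 2) = Pow(Add(-3, Rational(16, 3)), 2) = Pow(Rational(7, 3), 2) = Rational(49, 9)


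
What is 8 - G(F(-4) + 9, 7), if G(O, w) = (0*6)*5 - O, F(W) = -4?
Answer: 13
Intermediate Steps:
G(O, w) = -O (G(O, w) = 0*5 - O = 0 - O = -O)
8 - G(F(-4) + 9, 7) = 8 - (-1)*(-4 + 9) = 8 - (-1)*5 = 8 - 1*(-5) = 8 + 5 = 13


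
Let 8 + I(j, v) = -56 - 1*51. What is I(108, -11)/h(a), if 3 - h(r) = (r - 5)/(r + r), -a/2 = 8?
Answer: -736/15 ≈ -49.067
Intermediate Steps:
a = -16 (a = -2*8 = -16)
I(j, v) = -115 (I(j, v) = -8 + (-56 - 1*51) = -8 + (-56 - 51) = -8 - 107 = -115)
h(r) = 3 - (-5 + r)/(2*r) (h(r) = 3 - (r - 5)/(r + r) = 3 - (-5 + r)/(2*r))
I(108, -11)/h(a) = -115*(-32/(5*(1 - 16))) = -115/((5/2)*(-1/16)*(-15)) = -115/75/32 = -115*32/75 = -736/15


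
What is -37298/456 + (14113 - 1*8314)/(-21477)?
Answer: -133948915/1632252 ≈ -82.064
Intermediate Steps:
-37298/456 + (14113 - 1*8314)/(-21477) = -37298*1/456 + (14113 - 8314)*(-1/21477) = -18649/228 + 5799*(-1/21477) = -18649/228 - 1933/7159 = -133948915/1632252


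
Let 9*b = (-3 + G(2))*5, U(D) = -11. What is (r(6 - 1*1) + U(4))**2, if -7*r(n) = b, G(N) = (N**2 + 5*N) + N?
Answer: 574564/3969 ≈ 144.76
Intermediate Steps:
G(N) = N**2 + 6*N
b = 65/9 (b = ((-3 + 2*(6 + 2))*5)/9 = ((-3 + 2*8)*5)/9 = ((-3 + 16)*5)/9 = (13*5)/9 = (1/9)*65 = 65/9 ≈ 7.2222)
r(n) = -65/63 (r(n) = -1/7*65/9 = -65/63)
(r(6 - 1*1) + U(4))**2 = (-65/63 - 11)**2 = (-758/63)**2 = 574564/3969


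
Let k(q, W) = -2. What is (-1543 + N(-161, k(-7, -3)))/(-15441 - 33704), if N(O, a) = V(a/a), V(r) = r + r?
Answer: 1541/49145 ≈ 0.031356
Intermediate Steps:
V(r) = 2*r
N(O, a) = 2 (N(O, a) = 2*(a/a) = 2*1 = 2)
(-1543 + N(-161, k(-7, -3)))/(-15441 - 33704) = (-1543 + 2)/(-15441 - 33704) = -1541/(-49145) = -1541*(-1/49145) = 1541/49145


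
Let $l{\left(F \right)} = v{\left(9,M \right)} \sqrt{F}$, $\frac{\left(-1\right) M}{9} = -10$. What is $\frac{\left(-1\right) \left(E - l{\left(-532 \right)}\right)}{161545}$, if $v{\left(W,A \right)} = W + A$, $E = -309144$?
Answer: $\frac{309144}{161545} + \frac{198 i \sqrt{133}}{161545} \approx 1.9137 + 0.014135 i$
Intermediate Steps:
$M = 90$ ($M = \left(-9\right) \left(-10\right) = 90$)
$v{\left(W,A \right)} = A + W$
$l{\left(F \right)} = 99 \sqrt{F}$ ($l{\left(F \right)} = \left(90 + 9\right) \sqrt{F} = 99 \sqrt{F}$)
$\frac{\left(-1\right) \left(E - l{\left(-532 \right)}\right)}{161545} = \frac{\left(-1\right) \left(-309144 - 99 \sqrt{-532}\right)}{161545} = - (-309144 - 99 \cdot 2 i \sqrt{133}) \frac{1}{161545} = - (-309144 - 198 i \sqrt{133}) \frac{1}{161545} = \left(309144 + 198 i \sqrt{133}\right) \frac{1}{161545} = \frac{309144}{161545} + \frac{198 i \sqrt{133}}{161545}$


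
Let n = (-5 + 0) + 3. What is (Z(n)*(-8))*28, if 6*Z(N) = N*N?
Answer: -448/3 ≈ -149.33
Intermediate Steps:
n = -2 (n = -5 + 3 = -2)
Z(N) = N²/6 (Z(N) = (N*N)/6 = N²/6)
(Z(n)*(-8))*28 = (((⅙)*(-2)²)*(-8))*28 = (((⅙)*4)*(-8))*28 = ((⅔)*(-8))*28 = -16/3*28 = -448/3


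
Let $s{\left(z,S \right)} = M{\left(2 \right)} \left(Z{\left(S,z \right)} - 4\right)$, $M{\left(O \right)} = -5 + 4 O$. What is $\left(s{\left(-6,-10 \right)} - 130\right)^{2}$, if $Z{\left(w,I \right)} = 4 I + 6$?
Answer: $38416$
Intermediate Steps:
$Z{\left(w,I \right)} = 6 + 4 I$
$s{\left(z,S \right)} = 6 + 12 z$ ($s{\left(z,S \right)} = \left(-5 + 4 \cdot 2\right) \left(\left(6 + 4 z\right) - 4\right) = \left(-5 + 8\right) \left(2 + 4 z\right) = 3 \left(2 + 4 z\right) = 6 + 12 z$)
$\left(s{\left(-6,-10 \right)} - 130\right)^{2} = \left(\left(6 + 12 \left(-6\right)\right) - 130\right)^{2} = \left(\left(6 - 72\right) - 130\right)^{2} = \left(-66 - 130\right)^{2} = \left(-196\right)^{2} = 38416$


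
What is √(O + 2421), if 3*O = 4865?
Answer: 4*√2274/3 ≈ 63.582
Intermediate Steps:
O = 4865/3 (O = (⅓)*4865 = 4865/3 ≈ 1621.7)
√(O + 2421) = √(4865/3 + 2421) = √(12128/3) = 4*√2274/3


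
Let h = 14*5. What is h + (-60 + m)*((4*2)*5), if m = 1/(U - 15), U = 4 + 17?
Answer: -6970/3 ≈ -2323.3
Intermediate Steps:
U = 21
m = ⅙ (m = 1/(21 - 15) = 1/6 = ⅙ ≈ 0.16667)
h = 70
h + (-60 + m)*((4*2)*5) = 70 + (-60 + ⅙)*((4*2)*5) = 70 - 1436*5/3 = 70 - 359/6*40 = 70 - 7180/3 = -6970/3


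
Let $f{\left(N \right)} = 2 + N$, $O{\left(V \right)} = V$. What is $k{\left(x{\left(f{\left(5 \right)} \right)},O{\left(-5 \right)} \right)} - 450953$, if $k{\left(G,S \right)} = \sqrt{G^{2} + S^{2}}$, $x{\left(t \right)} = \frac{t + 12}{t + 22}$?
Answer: $-450953 + \frac{17 \sqrt{74}}{29} \approx -4.5095 \cdot 10^{5}$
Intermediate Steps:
$x{\left(t \right)} = \frac{12 + t}{22 + t}$
$k{\left(x{\left(f{\left(5 \right)} \right)},O{\left(-5 \right)} \right)} - 450953 = \sqrt{\left(\frac{12 + \left(2 + 5\right)}{22 + \left(2 + 5\right)}\right)^{2} + \left(-5\right)^{2}} - 450953 = \sqrt{\left(\frac{12 + 7}{22 + 7}\right)^{2} + 25} - 450953 = \sqrt{\left(\frac{1}{29} \cdot 19\right)^{2} + 25} - 450953 = \sqrt{\left(\frac{19}{29}\right)^{2} + 25} - 450953 = \sqrt{\frac{361}{841} + 25} - 450953 = \sqrt{\frac{21386}{841}} - 450953 = \frac{17 \sqrt{74}}{29} - 450953 = -450953 + \frac{17 \sqrt{74}}{29}$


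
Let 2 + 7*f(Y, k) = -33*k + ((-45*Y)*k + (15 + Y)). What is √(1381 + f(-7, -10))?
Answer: √979 ≈ 31.289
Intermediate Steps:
f(Y, k) = 13/7 - 33*k/7 + Y/7 - 45*Y*k/7 (f(Y, k) = -2/7 + (-33*k + ((-45*Y)*k + (15 + Y)))/7 = -2/7 + (-33*k + (-45*Y*k + (15 + Y)))/7 = -2/7 + (-33*k + (15 + Y - 45*Y*k))/7 = -2/7 + (15 + Y - 33*k - 45*Y*k)/7 = -2/7 + (15/7 - 33*k/7 + Y/7 - 45*Y*k/7) = 13/7 - 33*k/7 + Y/7 - 45*Y*k/7)
√(1381 + f(-7, -10)) = √(1381 + (13/7 - 33/7*(-10) + (⅐)*(-7) - 45/7*(-7)*(-10))) = √(1381 + (13/7 + 330/7 - 1 - 450)) = √(1381 - 402) = √979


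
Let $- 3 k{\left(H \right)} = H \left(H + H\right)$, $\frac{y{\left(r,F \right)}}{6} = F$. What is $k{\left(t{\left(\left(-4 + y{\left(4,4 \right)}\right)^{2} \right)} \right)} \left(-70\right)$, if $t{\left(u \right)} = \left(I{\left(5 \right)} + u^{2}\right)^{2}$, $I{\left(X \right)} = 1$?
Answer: $\frac{91752693781504089600140}{3} \approx 3.0584 \cdot 10^{22}$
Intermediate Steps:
$y{\left(r,F \right)} = 6 F$
$t{\left(u \right)} = \left(1 + u^{2}\right)^{2}$
$k{\left(H \right)} = - \frac{2 H^{2}}{3}$ ($k{\left(H \right)} = - \frac{H \left(H + H\right)}{3} = - \frac{H 2 H}{3} = - \frac{2 H^{2}}{3}$)
$k{\left(t{\left(\left(-4 + y{\left(4,4 \right)}\right)^{2} \right)} \right)} \left(-70\right) = - \frac{2 \left(\left(1 + \left(\left(-4 + 6 \cdot 4\right)^{2}\right)^{2}\right)^{2}\right)^{2}}{3} \left(-70\right) = - \frac{2 \left(\left(1 + \left(\left(-4 + 24\right)^{2}\right)^{2}\right)^{2}\right)^{2}}{3} \left(-70\right) = - \frac{2 \left(\left(1 + \left(20^{2}\right)^{2}\right)^{2}\right)^{2}}{3} \left(-70\right) = - \frac{2 \left(\left(1 + 400^{2}\right)^{2}\right)^{2}}{3} \left(-70\right) = - \frac{2 \left(\left(1 + 160000\right)^{2}\right)^{2}}{3} \left(-70\right) = - \frac{2 \left(160001^{2}\right)^{2}}{3} \left(-70\right) = - \frac{2 \cdot 25600320001^{2}}{3} \left(-70\right) = \left(- \frac{2}{3}\right) 655376384153600640001 \left(-70\right) = \left(- \frac{1310752768307201280002}{3}\right) \left(-70\right) = \frac{91752693781504089600140}{3}$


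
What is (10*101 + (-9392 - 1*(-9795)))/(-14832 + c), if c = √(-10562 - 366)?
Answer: -1309851/13749947 - 1413*I*√683/54999788 ≈ -0.095262 - 0.00067142*I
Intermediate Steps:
c = 4*I*√683 (c = √(-10928) = 4*I*√683 ≈ 104.54*I)
(10*101 + (-9392 - 1*(-9795)))/(-14832 + c) = (10*101 + (-9392 - 1*(-9795)))/(-14832 + 4*I*√683) = (1010 + (-9392 + 9795))/(-14832 + 4*I*√683) = (1010 + 403)/(-14832 + 4*I*√683) = 1413/(-14832 + 4*I*√683)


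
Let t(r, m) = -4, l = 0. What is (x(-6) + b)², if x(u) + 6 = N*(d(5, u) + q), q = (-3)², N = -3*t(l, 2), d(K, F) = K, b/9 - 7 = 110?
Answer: 1476225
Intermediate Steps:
b = 1053 (b = 63 + 9*110 = 63 + 990 = 1053)
N = 12 (N = -3*(-4) = 12)
q = 9
x(u) = 162 (x(u) = -6 + 12*(5 + 9) = -6 + 12*14 = -6 + 168 = 162)
(x(-6) + b)² = (162 + 1053)² = 1215² = 1476225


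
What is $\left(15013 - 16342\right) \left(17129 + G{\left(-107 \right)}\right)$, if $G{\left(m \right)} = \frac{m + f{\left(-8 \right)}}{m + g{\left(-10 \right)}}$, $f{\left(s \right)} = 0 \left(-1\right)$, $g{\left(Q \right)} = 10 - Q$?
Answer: $- \frac{660216190}{29} \approx -2.2766 \cdot 10^{7}$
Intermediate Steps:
$f{\left(s \right)} = 0$
$G{\left(m \right)} = \frac{m}{20 + m}$ ($G{\left(m \right)} = \frac{m + 0}{m + \left(10 - -10\right)} = \frac{m}{m + \left(10 + 10\right)} = \frac{m}{m + 20} = \frac{m}{20 + m}$)
$\left(15013 - 16342\right) \left(17129 + G{\left(-107 \right)}\right) = \left(15013 - 16342\right) \left(17129 - \frac{107}{20 - 107}\right) = - 1329 \left(17129 - \frac{107}{-87}\right) = - 1329 \left(17129 - - \frac{107}{87}\right) = - 1329 \left(17129 + \frac{107}{87}\right) = \left(-1329\right) \frac{1490330}{87} = - \frac{660216190}{29}$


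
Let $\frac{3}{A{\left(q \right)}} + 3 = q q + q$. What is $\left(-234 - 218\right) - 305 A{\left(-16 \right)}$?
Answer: $- \frac{36013}{79} \approx -455.86$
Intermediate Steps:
$A{\left(q \right)} = \frac{3}{-3 + q + q^{2}}$ ($A{\left(q \right)} = \frac{3}{-3 + \left(q q + q\right)} = \frac{3}{-3 + \left(q^{2} + q\right)} = \frac{3}{-3 + \left(q + q^{2}\right)} = \frac{3}{-3 + q + q^{2}}$)
$\left(-234 - 218\right) - 305 A{\left(-16 \right)} = \left(-234 - 218\right) - 305 \frac{3}{-3 - 16 + \left(-16\right)^{2}} = \left(-234 - 218\right) - 305 \frac{3}{-3 - 16 + 256} = -452 - 305 \cdot \frac{3}{237} = -452 - 305 \cdot 3 \cdot \frac{1}{237} = -452 - \frac{305}{79} = - \frac{36013}{79}$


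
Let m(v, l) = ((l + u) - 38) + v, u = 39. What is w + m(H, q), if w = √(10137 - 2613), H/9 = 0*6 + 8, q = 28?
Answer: 101 + 6*√209 ≈ 187.74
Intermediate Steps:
H = 72 (H = 9*(0*6 + 8) = 9*(0 + 8) = 9*8 = 72)
m(v, l) = 1 + l + v (m(v, l) = ((l + 39) - 38) + v = ((39 + l) - 38) + v = (1 + l) + v = 1 + l + v)
w = 6*√209 (w = √7524 = 6*√209 ≈ 86.741)
w + m(H, q) = 6*√209 + (1 + 28 + 72) = 6*√209 + 101 = 101 + 6*√209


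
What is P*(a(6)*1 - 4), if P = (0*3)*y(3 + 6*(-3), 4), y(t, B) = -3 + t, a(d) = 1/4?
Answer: 0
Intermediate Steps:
a(d) = ¼
P = 0 (P = (0*3)*(-3 + (3 + 6*(-3))) = 0*(-3 + (3 - 18)) = 0*(-3 - 15) = 0*(-18) = 0)
P*(a(6)*1 - 4) = 0*((¼)*1 - 4) = 0*(¼ - 4) = 0*(-15/4) = 0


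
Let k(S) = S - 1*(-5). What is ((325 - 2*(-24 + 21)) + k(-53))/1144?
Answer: 283/1144 ≈ 0.24738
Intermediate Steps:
k(S) = 5 + S (k(S) = S + 5 = 5 + S)
((325 - 2*(-24 + 21)) + k(-53))/1144 = ((325 - 2*(-24 + 21)) + (5 - 53))/1144 = ((325 - 2*(-3)) - 48)*(1/1144) = ((325 + 6) - 48)*(1/1144) = (331 - 48)*(1/1144) = 283*(1/1144) = 283/1144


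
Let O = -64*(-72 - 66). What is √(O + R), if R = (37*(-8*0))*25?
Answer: 8*√138 ≈ 93.979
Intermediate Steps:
O = 8832 (O = -64*(-138) = 8832)
R = 0 (R = (37*0)*25 = 0*25 = 0)
√(O + R) = √(8832 + 0) = √8832 = 8*√138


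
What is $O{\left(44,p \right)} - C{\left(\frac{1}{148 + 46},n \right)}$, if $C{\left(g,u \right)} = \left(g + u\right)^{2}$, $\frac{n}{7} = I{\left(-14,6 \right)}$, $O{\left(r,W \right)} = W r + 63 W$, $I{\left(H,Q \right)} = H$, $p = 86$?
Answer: $- \frac{15091649}{37636} \approx -400.99$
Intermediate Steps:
$O{\left(r,W \right)} = 63 W + W r$
$n = -98$ ($n = 7 \left(-14\right) = -98$)
$O{\left(44,p \right)} - C{\left(\frac{1}{148 + 46},n \right)} = 86 \left(63 + 44\right) - \left(\frac{1}{148 + 46} - 98\right)^{2} = 86 \cdot 107 - \left(\frac{1}{194} - 98\right)^{2} = 9202 - \left(\frac{1}{194} - 98\right)^{2} = 9202 - \left(- \frac{19011}{194}\right)^{2} = 9202 - \frac{361418121}{37636} = - \frac{15091649}{37636}$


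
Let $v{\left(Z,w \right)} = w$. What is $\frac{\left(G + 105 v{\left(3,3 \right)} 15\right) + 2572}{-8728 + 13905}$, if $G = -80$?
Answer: $\frac{7217}{5177} \approx 1.3941$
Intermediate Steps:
$\frac{\left(G + 105 v{\left(3,3 \right)} 15\right) + 2572}{-8728 + 13905} = \frac{\left(-80 + 105 \cdot 3 \cdot 15\right) + 2572}{-8728 + 13905} = \frac{\left(-80 + 105 \cdot 45\right) + 2572}{5177} = \left(\left(-80 + 4725\right) + 2572\right) \frac{1}{5177} = \left(4645 + 2572\right) \frac{1}{5177} = 7217 \cdot \frac{1}{5177} = \frac{7217}{5177}$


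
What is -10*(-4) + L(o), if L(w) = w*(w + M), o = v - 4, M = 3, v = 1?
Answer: 40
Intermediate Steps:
o = -3 (o = 1 - 4 = -3)
L(w) = w*(3 + w) (L(w) = w*(w + 3) = w*(3 + w))
-10*(-4) + L(o) = -10*(-4) - 3*(3 - 3) = 40 - 3*0 = 40 + 0 = 40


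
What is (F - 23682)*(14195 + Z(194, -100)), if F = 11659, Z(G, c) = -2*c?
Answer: -173071085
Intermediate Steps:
(F - 23682)*(14195 + Z(194, -100)) = (11659 - 23682)*(14195 - 2*(-100)) = -12023*(14195 + 200) = -12023*14395 = -173071085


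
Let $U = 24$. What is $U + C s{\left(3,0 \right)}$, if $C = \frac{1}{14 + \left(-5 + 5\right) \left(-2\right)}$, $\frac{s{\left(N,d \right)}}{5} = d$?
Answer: $24$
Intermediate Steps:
$s{\left(N,d \right)} = 5 d$
$C = \frac{1}{14}$ ($C = \frac{1}{14 + 0 \left(-2\right)} = \frac{1}{14 + 0} = \frac{1}{14} \approx 0.071429$)
$U + C s{\left(3,0 \right)} = 24 + \frac{5 \cdot 0}{14} = 24 + \frac{1}{14} \cdot 0 = 24 + 0 = 24$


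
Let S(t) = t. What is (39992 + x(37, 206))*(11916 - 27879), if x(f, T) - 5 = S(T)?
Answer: -641760489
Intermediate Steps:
x(f, T) = 5 + T
(39992 + x(37, 206))*(11916 - 27879) = (39992 + (5 + 206))*(11916 - 27879) = (39992 + 211)*(-15963) = 40203*(-15963) = -641760489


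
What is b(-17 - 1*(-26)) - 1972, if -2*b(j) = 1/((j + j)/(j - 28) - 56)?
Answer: -4267389/2164 ≈ -1972.0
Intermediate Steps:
b(j) = -1/(2*(-56 + 2*j/(-28 + j))) (b(j) = -1/(2*((j + j)/(j - 28) - 56)) = -1/(2*((2*j)/(-28 + j) - 56)) = -1/(2*(2*j/(-28 + j) - 56)) = -1/(2*(-56 + 2*j/(-28 + j))))
b(-17 - 1*(-26)) - 1972 = (-28 + (-17 - 1*(-26)))/(4*(-784 + 27*(-17 - 1*(-26)))) - 1972 = (-28 + (-17 + 26))/(4*(-784 + 27*(-17 + 26))) - 1972 = (-28 + 9)/(4*(-784 + 27*9)) - 1972 = (1/4)*(-19)/(-784 + 243) - 1972 = (1/4)*(-19)/(-541) - 1972 = (1/4)*(-1/541)*(-19) - 1972 = 19/2164 - 1972 = -4267389/2164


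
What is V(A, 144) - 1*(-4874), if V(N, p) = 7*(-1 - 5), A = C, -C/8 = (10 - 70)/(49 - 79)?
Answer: 4832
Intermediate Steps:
C = -16 (C = -8*(10 - 70)/(49 - 79) = -(-480)/(-30) = -(-480)*(-1)/30 = -8*2 = -16)
A = -16
V(N, p) = -42 (V(N, p) = 7*(-6) = -42)
V(A, 144) - 1*(-4874) = -42 - 1*(-4874) = -42 + 4874 = 4832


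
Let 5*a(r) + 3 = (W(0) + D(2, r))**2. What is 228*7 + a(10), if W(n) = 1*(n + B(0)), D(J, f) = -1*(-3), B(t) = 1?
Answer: 7993/5 ≈ 1598.6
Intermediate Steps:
D(J, f) = 3
W(n) = 1 + n (W(n) = 1*(n + 1) = 1*(1 + n) = 1 + n)
a(r) = 13/5 (a(r) = -3/5 + ((1 + 0) + 3)**2/5 = -3/5 + (1 + 3)**2/5 = -3/5 + (1/5)*4**2 = -3/5 + (1/5)*16 = -3/5 + 16/5 = 13/5)
228*7 + a(10) = 228*7 + 13/5 = 1596 + 13/5 = 7993/5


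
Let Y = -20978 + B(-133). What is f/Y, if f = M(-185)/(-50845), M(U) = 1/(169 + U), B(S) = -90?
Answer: -1/17139239360 ≈ -5.8346e-11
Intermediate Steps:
Y = -21068 (Y = -20978 - 90 = -21068)
f = 1/813520 (f = 1/((169 - 185)*(-50845)) = -1/50845/(-16) = -1/16*(-1/50845) = 1/813520 ≈ 1.2292e-6)
f/Y = (1/813520)/(-21068) = (1/813520)*(-1/21068) = -1/17139239360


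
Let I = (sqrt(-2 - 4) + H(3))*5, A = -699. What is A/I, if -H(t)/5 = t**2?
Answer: 2097/677 + 233*I*sqrt(6)/3385 ≈ 3.0975 + 0.16861*I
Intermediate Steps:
H(t) = -5*t**2
I = -225 + 5*I*sqrt(6) (I = (sqrt(-2 - 4) - 5*3**2)*5 = (sqrt(-6) - 5*9)*5 = (I*sqrt(6) - 45)*5 = (-45 + I*sqrt(6))*5 = -225 + 5*I*sqrt(6) ≈ -225.0 + 12.247*I)
A/I = -699/(-225 + 5*I*sqrt(6))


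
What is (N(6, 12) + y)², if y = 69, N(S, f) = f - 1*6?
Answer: 5625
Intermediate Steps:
N(S, f) = -6 + f (N(S, f) = f - 6 = -6 + f)
(N(6, 12) + y)² = ((-6 + 12) + 69)² = (6 + 69)² = 75² = 5625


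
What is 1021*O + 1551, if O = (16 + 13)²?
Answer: 860212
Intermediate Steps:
O = 841 (O = 29² = 841)
1021*O + 1551 = 1021*841 + 1551 = 858661 + 1551 = 860212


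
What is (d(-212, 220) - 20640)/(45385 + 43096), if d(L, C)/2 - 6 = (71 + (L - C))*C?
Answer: -179468/88481 ≈ -2.0283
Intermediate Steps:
d(L, C) = 12 + 2*C*(71 + L - C) (d(L, C) = 12 + 2*((71 + (L - C))*C) = 12 + 2*((71 + L - C)*C) = 12 + 2*(C*(71 + L - C)) = 12 + 2*C*(71 + L - C))
(d(-212, 220) - 20640)/(45385 + 43096) = ((12 - 2*220² + 142*220 + 2*220*(-212)) - 20640)/(45385 + 43096) = ((12 - 2*48400 + 31240 - 93280) - 20640)/88481 = ((12 - 96800 + 31240 - 93280) - 20640)*(1/88481) = (-158828 - 20640)*(1/88481) = -179468*1/88481 = -179468/88481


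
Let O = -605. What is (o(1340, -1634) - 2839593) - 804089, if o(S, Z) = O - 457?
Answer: -3644744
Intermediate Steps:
o(S, Z) = -1062 (o(S, Z) = -605 - 457 = -1062)
(o(1340, -1634) - 2839593) - 804089 = (-1062 - 2839593) - 804089 = -2840655 - 804089 = -3644744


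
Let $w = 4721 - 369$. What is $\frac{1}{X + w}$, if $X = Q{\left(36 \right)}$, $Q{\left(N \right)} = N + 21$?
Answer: $\frac{1}{4409} \approx 0.00022681$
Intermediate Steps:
$Q{\left(N \right)} = 21 + N$
$X = 57$ ($X = 21 + 36 = 57$)
$w = 4352$
$\frac{1}{X + w} = \frac{1}{57 + 4352} = \frac{1}{4409}$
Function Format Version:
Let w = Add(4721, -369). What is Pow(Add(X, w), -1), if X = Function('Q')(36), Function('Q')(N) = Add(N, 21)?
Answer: Rational(1, 4409) ≈ 0.00022681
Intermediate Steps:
Function('Q')(N) = Add(21, N)
X = 57 (X = Add(21, 36) = 57)
w = 4352
Pow(Add(X, w), -1) = Pow(Add(57, 4352), -1) = Pow(4409, -1) = Rational(1, 4409)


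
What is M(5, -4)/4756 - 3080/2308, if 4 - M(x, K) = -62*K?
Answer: -950727/686053 ≈ -1.3858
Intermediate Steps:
M(x, K) = 4 + 62*K (M(x, K) = 4 - (-62)*K = 4 + 62*K)
M(5, -4)/4756 - 3080/2308 = (4 + 62*(-4))/4756 - 3080/2308 = (4 - 248)*(1/4756) - 3080*1/2308 = -244*1/4756 - 770/577 = -61/1189 - 770/577 = -950727/686053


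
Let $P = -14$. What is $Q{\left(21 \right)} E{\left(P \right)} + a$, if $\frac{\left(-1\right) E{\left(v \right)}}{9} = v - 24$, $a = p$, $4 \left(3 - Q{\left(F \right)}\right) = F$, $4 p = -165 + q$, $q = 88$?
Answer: $- \frac{3155}{4} \approx -788.75$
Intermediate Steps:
$p = - \frac{77}{4}$ ($p = \frac{-165 + 88}{4} = \frac{1}{4} \left(-77\right) = - \frac{77}{4} \approx -19.25$)
$Q{\left(F \right)} = 3 - \frac{F}{4}$
$a = - \frac{77}{4} \approx -19.25$
$E{\left(v \right)} = 216 - 9 v$ ($E{\left(v \right)} = - 9 \left(v - 24\right) = - 9 \left(-24 + v\right) = 216 - 9 v$)
$Q{\left(21 \right)} E{\left(P \right)} + a = \left(3 - \frac{21}{4}\right) \left(216 - -126\right) - \frac{77}{4} = \left(3 - \frac{21}{4}\right) \left(216 + 126\right) - \frac{77}{4} = \left(- \frac{9}{4}\right) 342 - \frac{77}{4} = - \frac{1539}{2} - \frac{77}{4} = - \frac{3155}{4}$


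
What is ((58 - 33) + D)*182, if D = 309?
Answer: 60788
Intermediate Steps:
((58 - 33) + D)*182 = ((58 - 33) + 309)*182 = (25 + 309)*182 = 334*182 = 60788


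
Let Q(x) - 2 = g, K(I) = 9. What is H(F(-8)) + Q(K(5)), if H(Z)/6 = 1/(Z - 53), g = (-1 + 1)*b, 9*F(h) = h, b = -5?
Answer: 916/485 ≈ 1.8887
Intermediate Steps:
F(h) = h/9
g = 0 (g = (-1 + 1)*(-5) = 0*(-5) = 0)
H(Z) = 6/(-53 + Z) (H(Z) = 6/(Z - 53) = 6/(-53 + Z))
Q(x) = 2 (Q(x) = 2 + 0 = 2)
H(F(-8)) + Q(K(5)) = 6/(-53 + (1/9)*(-8)) + 2 = 6/(-53 - 8/9) + 2 = 6/(-485/9) + 2 = 6*(-9/485) + 2 = -54/485 + 2 = 916/485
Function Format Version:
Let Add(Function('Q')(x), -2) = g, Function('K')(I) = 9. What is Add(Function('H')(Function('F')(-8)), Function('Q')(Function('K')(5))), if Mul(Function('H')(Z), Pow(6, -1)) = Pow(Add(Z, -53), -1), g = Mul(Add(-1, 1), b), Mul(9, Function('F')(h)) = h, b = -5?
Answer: Rational(916, 485) ≈ 1.8887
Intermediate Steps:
Function('F')(h) = Mul(Rational(1, 9), h)
g = 0 (g = Mul(Add(-1, 1), -5) = Mul(0, -5) = 0)
Function('H')(Z) = Mul(6, Pow(Add(-53, Z), -1)) (Function('H')(Z) = Mul(6, Pow(Add(Z, -53), -1)) = Mul(6, Pow(Add(-53, Z), -1)))
Function('Q')(x) = 2 (Function('Q')(x) = Add(2, 0) = 2)
Add(Function('H')(Function('F')(-8)), Function('Q')(Function('K')(5))) = Add(Mul(6, Pow(Add(-53, Mul(Rational(1, 9), -8)), -1)), 2) = Add(Mul(6, Pow(Add(-53, Rational(-8, 9)), -1)), 2) = Add(Mul(6, Pow(Rational(-485, 9), -1)), 2) = Add(Mul(6, Rational(-9, 485)), 2) = Add(Rational(-54, 485), 2) = Rational(916, 485)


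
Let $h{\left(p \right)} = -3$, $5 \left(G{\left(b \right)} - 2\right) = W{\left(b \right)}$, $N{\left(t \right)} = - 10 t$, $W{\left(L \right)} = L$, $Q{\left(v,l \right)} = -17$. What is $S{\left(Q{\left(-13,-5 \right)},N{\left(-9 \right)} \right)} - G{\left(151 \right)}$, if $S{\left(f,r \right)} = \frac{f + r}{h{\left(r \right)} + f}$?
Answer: $- \frac{717}{20} \approx -35.85$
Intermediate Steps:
$G{\left(b \right)} = 2 + \frac{b}{5}$
$S{\left(f,r \right)} = \frac{f + r}{-3 + f}$
$S{\left(Q{\left(-13,-5 \right)},N{\left(-9 \right)} \right)} - G{\left(151 \right)} = \frac{-17 - -90}{-3 - 17} - \left(2 + \frac{1}{5} \cdot 151\right) = \frac{-17 + 90}{-20} - \left(2 + \frac{151}{5}\right) = \left(- \frac{1}{20}\right) 73 - \frac{161}{5} = - \frac{73}{20} - \frac{161}{5} = - \frac{717}{20}$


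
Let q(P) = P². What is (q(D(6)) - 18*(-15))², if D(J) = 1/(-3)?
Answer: 5909761/81 ≈ 72960.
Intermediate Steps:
D(J) = -⅓
(q(D(6)) - 18*(-15))² = ((-⅓)² - 18*(-15))² = (⅑ + 270)² = (2431/9)² = 5909761/81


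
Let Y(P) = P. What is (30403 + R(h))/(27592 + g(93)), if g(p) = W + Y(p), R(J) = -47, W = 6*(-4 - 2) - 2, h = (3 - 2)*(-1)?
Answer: 30356/27647 ≈ 1.0980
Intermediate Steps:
h = -1 (h = 1*(-1) = -1)
W = -38 (W = 6*(-6) - 2 = -36 - 2 = -38)
g(p) = -38 + p
(30403 + R(h))/(27592 + g(93)) = (30403 - 47)/(27592 + (-38 + 93)) = 30356/(27592 + 55) = 30356/27647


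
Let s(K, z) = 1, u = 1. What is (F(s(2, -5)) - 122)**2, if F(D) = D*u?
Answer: 14641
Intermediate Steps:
F(D) = D (F(D) = D*1 = D)
(F(s(2, -5)) - 122)**2 = (1 - 122)**2 = (-121)**2 = 14641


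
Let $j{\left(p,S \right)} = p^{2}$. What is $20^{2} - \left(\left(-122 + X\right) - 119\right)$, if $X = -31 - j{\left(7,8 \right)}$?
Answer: $721$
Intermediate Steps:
$X = -80$ ($X = -31 - 7^{2} = -31 - 49 = -80$)
$20^{2} - \left(\left(-122 + X\right) - 119\right) = 20^{2} - \left(\left(-122 - 80\right) - 119\right) = 400 - \left(-202 - 119\right) = 400 - -321 = 400 + 321 = 721$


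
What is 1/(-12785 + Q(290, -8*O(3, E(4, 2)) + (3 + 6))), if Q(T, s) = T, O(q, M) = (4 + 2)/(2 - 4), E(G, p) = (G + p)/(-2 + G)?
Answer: -1/12495 ≈ -8.0032e-5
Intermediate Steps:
E(G, p) = (G + p)/(-2 + G)
O(q, M) = -3 (O(q, M) = 6/(-2) = 6*(-½) = -3)
1/(-12785 + Q(290, -8*O(3, E(4, 2)) + (3 + 6))) = 1/(-12785 + 290) = 1/(-12495) = -1/12495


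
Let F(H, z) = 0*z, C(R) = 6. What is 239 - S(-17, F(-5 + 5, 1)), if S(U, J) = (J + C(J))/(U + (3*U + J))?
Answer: 8129/34 ≈ 239.09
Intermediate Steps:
F(H, z) = 0
S(U, J) = (6 + J)/(J + 4*U) (S(U, J) = (J + 6)/(U + (3*U + J)) = (6 + J)/(U + (J + 3*U)) = (6 + J)/(J + 4*U))
239 - S(-17, F(-5 + 5, 1)) = 239 - (6 + 0)/(0 + 4*(-17)) = 239 - 6/(0 - 68) = 239 - 6/(-68) = 239 - (-1)*6/68 = 239 - 1*(-3/34) = 239 + 3/34 = 8129/34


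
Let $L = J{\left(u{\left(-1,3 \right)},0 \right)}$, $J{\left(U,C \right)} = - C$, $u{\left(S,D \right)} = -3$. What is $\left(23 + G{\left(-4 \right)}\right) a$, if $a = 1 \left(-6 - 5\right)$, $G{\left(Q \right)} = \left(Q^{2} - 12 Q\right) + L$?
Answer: $-957$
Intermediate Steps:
$L = 0$ ($L = \left(-1\right) 0 = 0$)
$G{\left(Q \right)} = Q^{2} - 12 Q$ ($G{\left(Q \right)} = \left(Q^{2} - 12 Q\right) + 0 = Q^{2} - 12 Q$)
$a = -11$ ($a = 1 \left(-11\right) = -11$)
$\left(23 + G{\left(-4 \right)}\right) a = \left(23 - 4 \left(-12 - 4\right)\right) \left(-11\right) = \left(23 - -64\right) \left(-11\right) = \left(23 + 64\right) \left(-11\right) = 87 \left(-11\right) = -957$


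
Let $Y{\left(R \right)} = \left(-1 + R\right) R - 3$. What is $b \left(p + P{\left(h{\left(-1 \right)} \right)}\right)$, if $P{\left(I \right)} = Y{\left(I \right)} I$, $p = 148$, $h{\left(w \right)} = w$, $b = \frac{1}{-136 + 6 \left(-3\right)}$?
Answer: $- \frac{149}{154} \approx -0.96753$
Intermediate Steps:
$b = - \frac{1}{154}$ ($b = \frac{1}{-136 - 18} = \frac{1}{-154} = - \frac{1}{154} \approx -0.0064935$)
$Y{\left(R \right)} = -3 + R \left(-1 + R\right)$ ($Y{\left(R \right)} = R \left(-1 + R\right) - 3 = -3 + R \left(-1 + R\right)$)
$P{\left(I \right)} = I \left(-3 + I^{2} - I\right)$ ($P{\left(I \right)} = \left(-3 + I^{2} - I\right) I = I \left(-3 + I^{2} - I\right)$)
$b \left(p + P{\left(h{\left(-1 \right)} \right)}\right) = - \frac{148 - \left(-3 + \left(-1\right)^{2} - -1\right)}{154} = - \frac{148 - \left(-3 + 1 + 1\right)}{154} = - \frac{148 - -1}{154} = - \frac{148 + 1}{154} = \left(- \frac{1}{154}\right) 149 = - \frac{149}{154}$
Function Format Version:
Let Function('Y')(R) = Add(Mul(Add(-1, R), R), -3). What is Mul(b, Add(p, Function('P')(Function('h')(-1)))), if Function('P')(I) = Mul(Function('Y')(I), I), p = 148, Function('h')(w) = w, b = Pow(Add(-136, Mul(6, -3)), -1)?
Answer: Rational(-149, 154) ≈ -0.96753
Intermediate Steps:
b = Rational(-1, 154) (b = Pow(Add(-136, -18), -1) = Pow(-154, -1) = Rational(-1, 154) ≈ -0.0064935)
Function('Y')(R) = Add(-3, Mul(R, Add(-1, R))) (Function('Y')(R) = Add(Mul(R, Add(-1, R)), -3) = Add(-3, Mul(R, Add(-1, R))))
Function('P')(I) = Mul(I, Add(-3, Pow(I, 2), Mul(-1, I))) (Function('P')(I) = Mul(Add(-3, Pow(I, 2), Mul(-1, I)), I) = Mul(I, Add(-3, Pow(I, 2), Mul(-1, I))))
Mul(b, Add(p, Function('P')(Function('h')(-1)))) = Mul(Rational(-1, 154), Add(148, Mul(-1, Add(-3, Pow(-1, 2), Mul(-1, -1))))) = Mul(Rational(-1, 154), Add(148, Mul(-1, Add(-3, 1, 1)))) = Mul(Rational(-1, 154), Add(148, Mul(-1, -1))) = Mul(Rational(-1, 154), Add(148, 1)) = Mul(Rational(-1, 154), 149) = Rational(-149, 154)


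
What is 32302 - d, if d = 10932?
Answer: 21370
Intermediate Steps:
32302 - d = 32302 - 1*10932 = 32302 - 10932 = 21370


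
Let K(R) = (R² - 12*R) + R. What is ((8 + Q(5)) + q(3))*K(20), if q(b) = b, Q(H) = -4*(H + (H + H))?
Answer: -8820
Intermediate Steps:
Q(H) = -12*H (Q(H) = -4*(H + 2*H) = -12*H)
K(R) = R² - 11*R
((8 + Q(5)) + q(3))*K(20) = ((8 - 12*5) + 3)*(20*(-11 + 20)) = ((8 - 60) + 3)*(20*9) = (-52 + 3)*180 = -49*180 = -8820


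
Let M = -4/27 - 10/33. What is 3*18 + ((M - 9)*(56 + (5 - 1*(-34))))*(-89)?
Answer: 23749223/297 ≈ 79964.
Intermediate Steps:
M = -134/297 (M = -4*1/27 - 10*1/33 = -4/27 - 10/33 = -134/297 ≈ -0.45118)
3*18 + ((M - 9)*(56 + (5 - 1*(-34))))*(-89) = 3*18 + ((-134/297 - 9)*(56 + (5 - 1*(-34))))*(-89) = 54 - 2807*(56 + (5 + 34))/297*(-89) = 54 - 2807*(56 + 39)/297*(-89) = 54 - 2807/297*95*(-89) = 54 - 266665/297*(-89) = 54 + 23733185/297 = 23749223/297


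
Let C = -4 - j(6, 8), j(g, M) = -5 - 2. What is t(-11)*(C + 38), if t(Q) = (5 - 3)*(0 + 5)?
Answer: 410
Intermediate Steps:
j(g, M) = -7
t(Q) = 10 (t(Q) = 2*5 = 10)
C = 3 (C = -4 - 1*(-7) = -4 + 7 = 3)
t(-11)*(C + 38) = 10*(3 + 38) = 10*41 = 410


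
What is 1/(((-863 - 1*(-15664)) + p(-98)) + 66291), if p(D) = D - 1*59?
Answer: 1/80935 ≈ 1.2356e-5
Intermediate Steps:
p(D) = -59 + D (p(D) = D - 59 = -59 + D)
1/(((-863 - 1*(-15664)) + p(-98)) + 66291) = 1/(((-863 - 1*(-15664)) + (-59 - 98)) + 66291) = 1/(((-863 + 15664) - 157) + 66291) = 1/((14801 - 157) + 66291) = 1/(14644 + 66291) = 1/80935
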